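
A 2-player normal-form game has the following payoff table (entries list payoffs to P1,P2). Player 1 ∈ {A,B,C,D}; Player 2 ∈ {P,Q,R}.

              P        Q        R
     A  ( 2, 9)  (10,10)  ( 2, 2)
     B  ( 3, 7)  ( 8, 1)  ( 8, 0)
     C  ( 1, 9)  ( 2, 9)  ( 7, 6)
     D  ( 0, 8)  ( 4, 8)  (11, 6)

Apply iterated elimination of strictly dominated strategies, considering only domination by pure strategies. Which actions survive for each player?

IESDS → P1:{A,B} P2:{P,Q}

P1 drop C (B beats it: P:3>1 Q:8>2 R:8>7)
P2 drop R (P beats it: A:9>2 B:7>0 D:8>6)
P1 drop D (A beats it: P:2>0 Q:10>4)
P1→{A,B} P2→{P,Q}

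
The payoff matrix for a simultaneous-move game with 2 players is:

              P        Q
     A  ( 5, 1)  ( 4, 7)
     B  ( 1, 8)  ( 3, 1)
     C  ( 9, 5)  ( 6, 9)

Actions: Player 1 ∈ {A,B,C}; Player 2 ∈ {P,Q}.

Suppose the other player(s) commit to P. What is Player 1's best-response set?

u_1(A vs P) = 5
u_1(B vs P) = 1
u_1(C vs P) = 9
max payoff 9 at {C}

argmax u_1 = {C}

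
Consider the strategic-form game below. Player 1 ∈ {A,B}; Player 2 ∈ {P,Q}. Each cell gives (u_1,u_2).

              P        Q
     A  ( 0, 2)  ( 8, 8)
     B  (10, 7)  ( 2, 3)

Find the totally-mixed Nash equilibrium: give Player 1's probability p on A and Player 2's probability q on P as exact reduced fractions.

P1 indiff ⇒ q·0+(1-q)·8 = q·10+(1-q)·2 ⇒ q(-10) = (1-q)(-6) ⇒ q = 3/8
P2 indiff ⇒ p·2+(1-p)·7 = p·8+(1-p)·3 ⇒ p(-6) = (1-p)(-4) ⇒ p = 2/5

(p,q) = (2/5, 3/8)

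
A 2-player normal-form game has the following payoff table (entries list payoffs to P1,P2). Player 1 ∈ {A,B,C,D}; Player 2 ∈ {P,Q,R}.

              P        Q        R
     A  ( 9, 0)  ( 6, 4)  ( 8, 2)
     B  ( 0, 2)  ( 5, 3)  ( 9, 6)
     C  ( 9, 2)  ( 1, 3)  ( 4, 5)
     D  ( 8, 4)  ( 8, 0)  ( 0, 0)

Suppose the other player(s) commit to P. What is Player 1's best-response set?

P1 best: {A,C}

u_1(A vs P) = 9
u_1(B vs P) = 0
u_1(C vs P) = 9
u_1(D vs P) = 8
max payoff 9 at {A,C}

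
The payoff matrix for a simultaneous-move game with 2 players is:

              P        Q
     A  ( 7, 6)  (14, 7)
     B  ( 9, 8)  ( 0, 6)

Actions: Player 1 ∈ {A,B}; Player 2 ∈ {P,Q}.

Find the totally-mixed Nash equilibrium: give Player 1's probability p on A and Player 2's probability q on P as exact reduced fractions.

P1 indiff ⇒ q·7+(1-q)·14 = q·9+(1-q)·0 ⇒ q(-2) = (1-q)(-14) ⇒ q = 7/8
P2 indiff ⇒ p·6+(1-p)·8 = p·7+(1-p)·6 ⇒ p(-1) = (1-p)(-2) ⇒ p = 2/3

(p,q) = (2/3, 7/8)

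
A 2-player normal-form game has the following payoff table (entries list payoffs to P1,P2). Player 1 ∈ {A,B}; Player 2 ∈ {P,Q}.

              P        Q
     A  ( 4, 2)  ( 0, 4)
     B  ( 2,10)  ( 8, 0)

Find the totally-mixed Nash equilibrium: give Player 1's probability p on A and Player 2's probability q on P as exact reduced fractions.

P1 indiff ⇒ q·4+(1-q)·0 = q·2+(1-q)·8 ⇒ q(2) = (1-q)(8) ⇒ q = 4/5
P2 indiff ⇒ p·2+(1-p)·10 = p·4+(1-p)·0 ⇒ p(-2) = (1-p)(-10) ⇒ p = 5/6

p=5/6, q=4/5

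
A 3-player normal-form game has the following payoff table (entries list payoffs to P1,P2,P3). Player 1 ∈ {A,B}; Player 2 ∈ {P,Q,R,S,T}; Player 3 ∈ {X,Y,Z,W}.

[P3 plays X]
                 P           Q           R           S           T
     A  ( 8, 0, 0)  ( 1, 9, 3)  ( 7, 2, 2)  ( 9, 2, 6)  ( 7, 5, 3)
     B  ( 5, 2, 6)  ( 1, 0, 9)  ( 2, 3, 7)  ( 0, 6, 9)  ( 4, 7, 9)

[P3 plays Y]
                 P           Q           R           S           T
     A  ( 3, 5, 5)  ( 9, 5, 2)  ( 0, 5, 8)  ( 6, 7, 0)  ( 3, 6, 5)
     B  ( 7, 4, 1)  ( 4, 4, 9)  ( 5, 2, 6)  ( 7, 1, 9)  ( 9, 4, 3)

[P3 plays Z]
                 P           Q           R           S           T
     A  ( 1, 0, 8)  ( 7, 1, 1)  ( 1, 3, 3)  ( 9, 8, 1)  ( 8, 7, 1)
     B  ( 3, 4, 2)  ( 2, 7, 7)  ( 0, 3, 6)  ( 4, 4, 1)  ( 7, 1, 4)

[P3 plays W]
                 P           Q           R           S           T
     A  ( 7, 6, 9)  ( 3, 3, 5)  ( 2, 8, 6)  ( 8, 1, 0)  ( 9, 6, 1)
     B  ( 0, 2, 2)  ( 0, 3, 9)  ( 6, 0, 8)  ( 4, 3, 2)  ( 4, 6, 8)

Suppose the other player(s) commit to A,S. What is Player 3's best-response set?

P3 best: {X}

u_3(X vs A,S) = 6
u_3(Y vs A,S) = 0
u_3(Z vs A,S) = 1
u_3(W vs A,S) = 0
max payoff 6 at {X}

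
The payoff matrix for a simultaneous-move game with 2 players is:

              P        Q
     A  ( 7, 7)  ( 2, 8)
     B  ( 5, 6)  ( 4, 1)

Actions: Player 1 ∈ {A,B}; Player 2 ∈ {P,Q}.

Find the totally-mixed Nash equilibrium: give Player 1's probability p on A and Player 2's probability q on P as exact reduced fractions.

P1 indiff ⇒ q·7+(1-q)·2 = q·5+(1-q)·4 ⇒ q(2) = (1-q)(2) ⇒ q = 1/2
P2 indiff ⇒ p·7+(1-p)·6 = p·8+(1-p)·1 ⇒ p(-1) = (1-p)(-5) ⇒ p = 5/6

P1 mixes 5/6 on A; P2 mixes 1/2 on P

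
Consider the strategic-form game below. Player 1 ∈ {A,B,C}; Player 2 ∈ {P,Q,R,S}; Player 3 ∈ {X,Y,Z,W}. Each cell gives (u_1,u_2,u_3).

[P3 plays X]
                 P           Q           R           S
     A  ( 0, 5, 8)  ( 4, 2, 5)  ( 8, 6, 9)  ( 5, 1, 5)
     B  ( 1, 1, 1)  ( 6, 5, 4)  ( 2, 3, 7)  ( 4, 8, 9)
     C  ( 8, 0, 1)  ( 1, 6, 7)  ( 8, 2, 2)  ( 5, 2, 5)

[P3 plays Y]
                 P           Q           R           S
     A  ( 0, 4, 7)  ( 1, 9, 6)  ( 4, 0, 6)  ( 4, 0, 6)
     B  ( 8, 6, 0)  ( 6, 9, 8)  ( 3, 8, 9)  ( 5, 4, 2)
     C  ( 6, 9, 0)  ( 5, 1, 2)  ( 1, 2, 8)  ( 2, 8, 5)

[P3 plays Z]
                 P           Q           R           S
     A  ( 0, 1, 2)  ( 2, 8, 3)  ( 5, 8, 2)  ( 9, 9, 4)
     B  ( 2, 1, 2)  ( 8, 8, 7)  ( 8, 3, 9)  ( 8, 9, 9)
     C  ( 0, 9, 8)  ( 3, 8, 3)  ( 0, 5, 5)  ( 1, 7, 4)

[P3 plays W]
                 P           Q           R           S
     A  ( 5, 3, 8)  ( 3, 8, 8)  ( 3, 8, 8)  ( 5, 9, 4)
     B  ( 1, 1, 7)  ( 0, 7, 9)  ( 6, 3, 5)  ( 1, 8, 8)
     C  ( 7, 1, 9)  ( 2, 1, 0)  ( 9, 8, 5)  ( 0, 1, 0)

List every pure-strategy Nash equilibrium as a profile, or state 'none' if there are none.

NE set: (A,R,X)

(A,P,X): not NE [P1→C gives 8>0; P2→R gives 6>5]
(A,P,Y): not NE [P1→B gives 8>0; P2→Q gives 9>4; P3→W gives 8>7]
(A,P,Z): not NE [P1→B gives 2>0; P2→S gives 9>1; P3→W gives 8>2]
(A,P,W): not NE [P1→C gives 7>5; P2→S gives 9>3]
(A,Q,X): not NE [P1→B gives 6>4; P2→R gives 6>2; P3→W gives 8>5]
(A,Q,Y): not NE [P1→B gives 6>1; P3→W gives 8>6]
(A,Q,Z): not NE [P1→B gives 8>2; P2→S gives 9>8; P3→W gives 8>3]
(A,Q,W): not NE [P2→S gives 9>8]
(A,R,X): NE
(A,R,Y): not NE [P2→Q gives 9>0; P3→X gives 9>6]
(A,R,Z): not NE [P1→B gives 8>5; P2→S gives 9>8; P3→X gives 9>2]
(A,R,W): not NE [P1→C gives 9>3; P2→S gives 9>8; P3→X gives 9>8]
(A,S,X): not NE [P2→R gives 6>1; P3→Y gives 6>5]
(A,S,Y): not NE [P1→B gives 5>4; P2→Q gives 9>0]
(A,S,Z): not NE [P3→Y gives 6>4]
(A,S,W): not NE [P3→Y gives 6>4]
(B,P,X): not NE [P1→C gives 8>1; P2→S gives 8>1; P3→W gives 7>1]
(B,P,Y): not NE [P2→Q gives 9>6; P3→W gives 7>0]
(B,P,Z): not NE [P2→S gives 9>1; P3→W gives 7>2]
(B,P,W): not NE [P1→C gives 7>1; P2→S gives 8>1]
(B,Q,X): not NE [P2→S gives 8>5; P3→W gives 9>4]
(B,Q,Y): not NE [P3→W gives 9>8]
(B,Q,Z): not NE [P2→S gives 9>8; P3→W gives 9>7]
(B,Q,W): not NE [P1→A gives 3>0; P2→S gives 8>7]
(B,R,X): not NE [P1→C gives 8>2; P2→S gives 8>3; P3→Z gives 9>7]
(B,R,Y): not NE [P1→A gives 4>3; P2→Q gives 9>8]
(B,R,Z): not NE [P2→S gives 9>3]
(B,R,W): not NE [P1→C gives 9>6; P2→S gives 8>3; P3→Z gives 9>5]
(B,S,X): not NE [P1→C gives 5>4]
(B,S,Y): not NE [P2→Q gives 9>4; P3→Z gives 9>2]
(B,S,Z): not NE [P1→A gives 9>8]
(B,S,W): not NE [P1→A gives 5>1; P3→Z gives 9>8]
(C,P,X): not NE [P2→Q gives 6>0; P3→W gives 9>1]
(C,P,Y): not NE [P1→B gives 8>6; P3→W gives 9>0]
(C,P,Z): not NE [P1→B gives 2>0; P3→W gives 9>8]
(C,P,W): not NE [P2→R gives 8>1]
(C,Q,X): not NE [P1→B gives 6>1]
(C,Q,Y): not NE [P1→B gives 6>5; P2→P gives 9>1; P3→X gives 7>2]
(C,Q,Z): not NE [P1→B gives 8>3; P2→P gives 9>8; P3→X gives 7>3]
(C,Q,W): not NE [P1→A gives 3>2; P2→R gives 8>1; P3→X gives 7>0]
(C,R,X): not NE [P2→Q gives 6>2; P3→Y gives 8>2]
(C,R,Y): not NE [P1→A gives 4>1; P2→P gives 9>2]
(C,R,Z): not NE [P1→B gives 8>0; P2→P gives 9>5; P3→Y gives 8>5]
(C,R,W): not NE [P3→Y gives 8>5]
(C,S,X): not NE [P2→Q gives 6>2]
(C,S,Y): not NE [P1→B gives 5>2; P2→P gives 9>8]
(C,S,Z): not NE [P1→A gives 9>1; P2→P gives 9>7; P3→Y gives 5>4]
(C,S,W): not NE [P1→A gives 5>0; P2→R gives 8>1; P3→Y gives 5>0]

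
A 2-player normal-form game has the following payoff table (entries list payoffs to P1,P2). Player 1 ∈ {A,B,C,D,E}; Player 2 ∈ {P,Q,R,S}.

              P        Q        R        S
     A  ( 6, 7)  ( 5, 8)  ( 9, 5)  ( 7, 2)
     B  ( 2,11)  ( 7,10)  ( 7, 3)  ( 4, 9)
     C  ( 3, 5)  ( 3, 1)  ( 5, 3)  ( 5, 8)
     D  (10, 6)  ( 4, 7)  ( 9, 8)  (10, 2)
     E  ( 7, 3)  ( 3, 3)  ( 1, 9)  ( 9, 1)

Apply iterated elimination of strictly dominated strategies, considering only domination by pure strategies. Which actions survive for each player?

IESDS → P1:{A,B,D} P2:{P,Q,R}

P1 drop C (A beats it: P:6>3 Q:5>3 R:9>5 S:7>5)
P1 drop E (D beats it: P:10>7 Q:4>3 R:9>1 S:10>9)
P2 drop S (P beats it: A:7>2 B:11>9 D:6>2)
P1→{A,B,D} P2→{P,Q,R}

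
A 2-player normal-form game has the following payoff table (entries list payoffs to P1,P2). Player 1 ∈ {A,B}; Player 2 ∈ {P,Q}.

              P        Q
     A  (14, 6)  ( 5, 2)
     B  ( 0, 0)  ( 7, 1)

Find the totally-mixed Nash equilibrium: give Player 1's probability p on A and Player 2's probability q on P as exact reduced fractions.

p=1/5, q=1/8

P1 indiff ⇒ q·14+(1-q)·5 = q·0+(1-q)·7 ⇒ q(14) = (1-q)(2) ⇒ q = 1/8
P2 indiff ⇒ p·6+(1-p)·0 = p·2+(1-p)·1 ⇒ p(4) = (1-p)(1) ⇒ p = 1/5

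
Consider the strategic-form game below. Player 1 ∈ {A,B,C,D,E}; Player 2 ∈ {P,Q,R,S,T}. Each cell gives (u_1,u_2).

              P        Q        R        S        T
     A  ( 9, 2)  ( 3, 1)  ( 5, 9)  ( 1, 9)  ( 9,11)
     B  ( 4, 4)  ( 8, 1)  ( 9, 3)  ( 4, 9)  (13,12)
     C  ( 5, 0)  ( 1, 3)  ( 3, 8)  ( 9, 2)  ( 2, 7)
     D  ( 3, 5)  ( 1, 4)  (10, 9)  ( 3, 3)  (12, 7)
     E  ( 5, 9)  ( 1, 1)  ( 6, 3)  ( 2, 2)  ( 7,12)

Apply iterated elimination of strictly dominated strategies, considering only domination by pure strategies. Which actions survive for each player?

P2 drop P (T beats it: A:11>2 B:12>4 C:7>0 D:7>5 E:12>9)
P1 drop A (B beats it: Q:8>3 R:9>5 S:4>1 T:13>9)
P1 drop E (B beats it: Q:8>1 R:9>6 S:4>2 T:13>7)
P2 drop Q (R beats it: B:3>1 C:8>3 D:9>4)
P2 drop S (T beats it: B:12>9 C:7>2 D:7>3)
P1 drop C (B beats it: R:9>3 T:13>2)
P1→{B,D} P2→{R,T}

Survivors P1:{B,D} P2:{R,T}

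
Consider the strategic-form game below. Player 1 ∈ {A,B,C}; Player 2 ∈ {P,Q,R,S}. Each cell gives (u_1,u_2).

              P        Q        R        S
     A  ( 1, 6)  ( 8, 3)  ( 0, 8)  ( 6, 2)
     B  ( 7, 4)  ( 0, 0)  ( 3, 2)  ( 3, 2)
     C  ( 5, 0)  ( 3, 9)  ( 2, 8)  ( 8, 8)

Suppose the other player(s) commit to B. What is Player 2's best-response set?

argmax u_2 = {P}

u_2(P vs B) = 4
u_2(Q vs B) = 0
u_2(R vs B) = 2
u_2(S vs B) = 2
max payoff 4 at {P}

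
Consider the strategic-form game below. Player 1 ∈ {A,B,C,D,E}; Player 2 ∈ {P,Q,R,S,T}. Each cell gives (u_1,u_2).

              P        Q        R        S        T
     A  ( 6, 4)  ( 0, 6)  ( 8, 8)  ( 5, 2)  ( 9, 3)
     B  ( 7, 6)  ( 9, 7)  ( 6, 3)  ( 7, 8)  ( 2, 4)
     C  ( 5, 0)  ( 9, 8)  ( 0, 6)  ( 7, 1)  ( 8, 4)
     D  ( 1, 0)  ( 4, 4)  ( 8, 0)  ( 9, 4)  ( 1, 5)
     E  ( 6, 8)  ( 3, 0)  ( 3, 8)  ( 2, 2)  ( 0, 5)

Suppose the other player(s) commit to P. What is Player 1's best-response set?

P1 best: {B}

u_1(A vs P) = 6
u_1(B vs P) = 7
u_1(C vs P) = 5
u_1(D vs P) = 1
u_1(E vs P) = 6
max payoff 7 at {B}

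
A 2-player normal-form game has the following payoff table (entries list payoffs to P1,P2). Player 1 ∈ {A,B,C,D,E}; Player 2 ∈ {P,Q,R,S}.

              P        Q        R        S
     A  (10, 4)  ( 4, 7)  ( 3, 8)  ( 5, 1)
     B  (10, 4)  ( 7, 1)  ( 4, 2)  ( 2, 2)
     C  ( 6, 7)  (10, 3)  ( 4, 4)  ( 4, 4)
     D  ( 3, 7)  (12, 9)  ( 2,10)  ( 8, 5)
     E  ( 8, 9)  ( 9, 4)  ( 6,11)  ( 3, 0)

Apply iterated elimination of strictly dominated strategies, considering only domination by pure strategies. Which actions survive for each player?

Survivors P1:{A,B,E} P2:{P,R}

P2 drop Q (R beats it: A:8>7 B:2>1 C:4>3 D:10>9 E:11>4)
P2 drop S (P beats it: A:4>1 B:4>2 C:7>4 D:7>5 E:9>0)
P1 drop C (E beats it: P:8>6 R:6>4)
P1 drop D (A beats it: P:10>3 R:3>2)
P1→{A,B,E} P2→{P,R}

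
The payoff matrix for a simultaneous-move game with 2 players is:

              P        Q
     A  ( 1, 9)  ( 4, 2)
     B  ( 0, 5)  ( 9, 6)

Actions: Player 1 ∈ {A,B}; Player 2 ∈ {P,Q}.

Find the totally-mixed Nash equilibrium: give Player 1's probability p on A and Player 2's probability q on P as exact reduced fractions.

P1 indiff ⇒ q·1+(1-q)·4 = q·0+(1-q)·9 ⇒ q(1) = (1-q)(5) ⇒ q = 5/6
P2 indiff ⇒ p·9+(1-p)·5 = p·2+(1-p)·6 ⇒ p(7) = (1-p)(1) ⇒ p = 1/8

p=1/8, q=5/6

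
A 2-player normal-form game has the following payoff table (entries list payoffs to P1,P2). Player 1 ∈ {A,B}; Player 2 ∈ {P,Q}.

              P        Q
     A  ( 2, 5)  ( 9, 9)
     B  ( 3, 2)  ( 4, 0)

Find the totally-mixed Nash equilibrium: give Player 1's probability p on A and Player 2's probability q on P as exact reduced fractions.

P1 indiff ⇒ q·2+(1-q)·9 = q·3+(1-q)·4 ⇒ q(-1) = (1-q)(-5) ⇒ q = 5/6
P2 indiff ⇒ p·5+(1-p)·2 = p·9+(1-p)·0 ⇒ p(-4) = (1-p)(-2) ⇒ p = 1/3

P1 mixes 1/3 on A; P2 mixes 5/6 on P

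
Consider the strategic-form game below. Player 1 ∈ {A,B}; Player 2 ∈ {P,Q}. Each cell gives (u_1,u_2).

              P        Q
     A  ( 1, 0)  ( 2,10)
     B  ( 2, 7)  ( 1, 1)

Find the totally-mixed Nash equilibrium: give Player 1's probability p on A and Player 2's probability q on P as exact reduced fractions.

(p,q) = (3/8, 1/2)

P1 indiff ⇒ q·1+(1-q)·2 = q·2+(1-q)·1 ⇒ q(-1) = (1-q)(-1) ⇒ q = 1/2
P2 indiff ⇒ p·0+(1-p)·7 = p·10+(1-p)·1 ⇒ p(-10) = (1-p)(-6) ⇒ p = 3/8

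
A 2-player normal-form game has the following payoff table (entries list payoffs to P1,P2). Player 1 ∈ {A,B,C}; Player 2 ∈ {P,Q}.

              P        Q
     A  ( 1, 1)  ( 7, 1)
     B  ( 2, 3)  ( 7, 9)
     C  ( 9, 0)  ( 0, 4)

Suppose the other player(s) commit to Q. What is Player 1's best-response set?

BR_1 = {A,B}

u_1(A vs Q) = 7
u_1(B vs Q) = 7
u_1(C vs Q) = 0
max payoff 7 at {A,B}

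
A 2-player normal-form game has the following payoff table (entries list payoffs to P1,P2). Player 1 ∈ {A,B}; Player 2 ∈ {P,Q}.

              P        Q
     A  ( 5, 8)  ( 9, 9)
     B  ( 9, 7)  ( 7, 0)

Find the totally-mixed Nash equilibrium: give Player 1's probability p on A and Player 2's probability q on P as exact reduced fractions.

p=7/8, q=1/3

P1 indiff ⇒ q·5+(1-q)·9 = q·9+(1-q)·7 ⇒ q(-4) = (1-q)(-2) ⇒ q = 1/3
P2 indiff ⇒ p·8+(1-p)·7 = p·9+(1-p)·0 ⇒ p(-1) = (1-p)(-7) ⇒ p = 7/8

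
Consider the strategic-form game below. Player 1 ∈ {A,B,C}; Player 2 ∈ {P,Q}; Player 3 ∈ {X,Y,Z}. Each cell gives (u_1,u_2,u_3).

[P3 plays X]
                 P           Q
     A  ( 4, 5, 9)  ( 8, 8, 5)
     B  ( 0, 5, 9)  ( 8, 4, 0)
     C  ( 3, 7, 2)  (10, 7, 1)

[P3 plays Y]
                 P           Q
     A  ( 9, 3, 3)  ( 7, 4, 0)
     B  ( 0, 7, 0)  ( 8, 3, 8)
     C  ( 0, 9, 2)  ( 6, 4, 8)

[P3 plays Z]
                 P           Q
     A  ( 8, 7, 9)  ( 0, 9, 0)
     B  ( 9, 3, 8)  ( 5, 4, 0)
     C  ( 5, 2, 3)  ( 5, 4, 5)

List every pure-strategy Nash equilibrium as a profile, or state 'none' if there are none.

Equilibria: none

(A,P,X): not NE [P2→Q gives 8>5]
(A,P,Y): not NE [P2→Q gives 4>3; P3→Z gives 9>3]
(A,P,Z): not NE [P1→B gives 9>8; P2→Q gives 9>7]
(A,Q,X): not NE [P1→C gives 10>8]
(A,Q,Y): not NE [P1→B gives 8>7; P3→X gives 5>0]
(A,Q,Z): not NE [P1→C gives 5>0; P3→X gives 5>0]
(B,P,X): not NE [P1→A gives 4>0]
(B,P,Y): not NE [P1→A gives 9>0; P3→X gives 9>0]
(B,P,Z): not NE [P2→Q gives 4>3; P3→X gives 9>8]
(B,Q,X): not NE [P1→C gives 10>8; P2→P gives 5>4; P3→Y gives 8>0]
(B,Q,Y): not NE [P2→P gives 7>3]
(B,Q,Z): not NE [P3→Y gives 8>0]
(C,P,X): not NE [P1→A gives 4>3; P3→Z gives 3>2]
(C,P,Y): not NE [P1→A gives 9>0; P3→Z gives 3>2]
(C,P,Z): not NE [P1→B gives 9>5; P2→Q gives 4>2]
(C,Q,X): not NE [P3→Y gives 8>1]
(C,Q,Y): not NE [P1→B gives 8>6; P2→P gives 9>4]
(C,Q,Z): not NE [P3→Y gives 8>5]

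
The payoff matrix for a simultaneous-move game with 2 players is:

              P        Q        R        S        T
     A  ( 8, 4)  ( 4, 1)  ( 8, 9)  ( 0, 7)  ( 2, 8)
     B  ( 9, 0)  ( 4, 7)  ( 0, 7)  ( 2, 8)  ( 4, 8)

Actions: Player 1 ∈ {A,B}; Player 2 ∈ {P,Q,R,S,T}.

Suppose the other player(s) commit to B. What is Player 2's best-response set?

P2 best: {S,T}

u_2(P vs B) = 0
u_2(Q vs B) = 7
u_2(R vs B) = 7
u_2(S vs B) = 8
u_2(T vs B) = 8
max payoff 8 at {S,T}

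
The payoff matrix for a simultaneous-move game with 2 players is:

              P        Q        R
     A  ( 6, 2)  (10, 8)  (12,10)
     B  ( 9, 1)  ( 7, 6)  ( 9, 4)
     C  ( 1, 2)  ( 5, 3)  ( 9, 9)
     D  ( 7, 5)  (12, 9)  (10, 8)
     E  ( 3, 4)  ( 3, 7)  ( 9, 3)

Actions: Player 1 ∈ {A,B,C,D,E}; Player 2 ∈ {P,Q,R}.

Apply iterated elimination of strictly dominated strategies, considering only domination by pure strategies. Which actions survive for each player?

P1 drop C (A beats it: P:6>1 Q:10>5 R:12>9)
P1 drop E (A beats it: P:6>3 Q:10>3 R:12>9)
P2 drop P (Q beats it: A:8>2 B:6>1 D:9>5)
P1 drop B (A beats it: Q:10>7 R:12>9)
P1→{A,D} P2→{Q,R}

Survivors P1:{A,D} P2:{Q,R}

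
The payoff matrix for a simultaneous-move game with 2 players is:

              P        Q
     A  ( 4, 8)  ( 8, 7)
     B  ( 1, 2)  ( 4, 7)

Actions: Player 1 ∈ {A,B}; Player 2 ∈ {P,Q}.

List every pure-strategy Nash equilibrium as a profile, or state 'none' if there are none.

(A,P): NE
(A,Q): not NE [P2→P gives 8>7]
(B,P): not NE [P1→A gives 4>1; P2→Q gives 7>2]
(B,Q): not NE [P1→A gives 8>4]

NE set: (A,P)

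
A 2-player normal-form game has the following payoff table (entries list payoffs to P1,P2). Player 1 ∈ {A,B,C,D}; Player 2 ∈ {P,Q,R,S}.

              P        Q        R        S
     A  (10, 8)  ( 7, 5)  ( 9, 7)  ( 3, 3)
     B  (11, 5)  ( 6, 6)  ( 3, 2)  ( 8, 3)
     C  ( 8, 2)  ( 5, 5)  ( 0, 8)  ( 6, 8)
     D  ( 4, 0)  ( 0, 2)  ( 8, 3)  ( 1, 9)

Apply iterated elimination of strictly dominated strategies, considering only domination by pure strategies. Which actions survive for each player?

P1 drop C (B beats it: P:11>8 Q:6>5 R:3>0 S:8>6)
P1 drop D (A beats it: P:10>4 Q:7>0 R:9>8 S:3>1)
P2 drop R (P beats it: A:8>7 B:5>2)
P2 drop S (P beats it: A:8>3 B:5>3)
P1→{A,B} P2→{P,Q}

Remaining: P1:{A,B} P2:{P,Q}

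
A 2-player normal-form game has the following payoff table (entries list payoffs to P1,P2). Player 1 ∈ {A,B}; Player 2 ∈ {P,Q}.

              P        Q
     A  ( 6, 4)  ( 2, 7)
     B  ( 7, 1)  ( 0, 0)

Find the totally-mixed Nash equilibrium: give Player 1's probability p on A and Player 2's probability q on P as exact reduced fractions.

p=1/4, q=2/3

P1 indiff ⇒ q·6+(1-q)·2 = q·7+(1-q)·0 ⇒ q(-1) = (1-q)(-2) ⇒ q = 2/3
P2 indiff ⇒ p·4+(1-p)·1 = p·7+(1-p)·0 ⇒ p(-3) = (1-p)(-1) ⇒ p = 1/4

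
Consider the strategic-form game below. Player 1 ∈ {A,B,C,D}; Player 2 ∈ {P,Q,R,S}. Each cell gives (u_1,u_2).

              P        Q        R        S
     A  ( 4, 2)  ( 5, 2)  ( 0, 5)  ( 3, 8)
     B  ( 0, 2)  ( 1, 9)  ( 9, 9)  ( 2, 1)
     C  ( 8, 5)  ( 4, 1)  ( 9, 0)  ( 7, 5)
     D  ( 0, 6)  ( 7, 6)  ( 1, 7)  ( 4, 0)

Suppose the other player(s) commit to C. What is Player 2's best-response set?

BR_2 = {P,S}

u_2(P vs C) = 5
u_2(Q vs C) = 1
u_2(R vs C) = 0
u_2(S vs C) = 5
max payoff 5 at {P,S}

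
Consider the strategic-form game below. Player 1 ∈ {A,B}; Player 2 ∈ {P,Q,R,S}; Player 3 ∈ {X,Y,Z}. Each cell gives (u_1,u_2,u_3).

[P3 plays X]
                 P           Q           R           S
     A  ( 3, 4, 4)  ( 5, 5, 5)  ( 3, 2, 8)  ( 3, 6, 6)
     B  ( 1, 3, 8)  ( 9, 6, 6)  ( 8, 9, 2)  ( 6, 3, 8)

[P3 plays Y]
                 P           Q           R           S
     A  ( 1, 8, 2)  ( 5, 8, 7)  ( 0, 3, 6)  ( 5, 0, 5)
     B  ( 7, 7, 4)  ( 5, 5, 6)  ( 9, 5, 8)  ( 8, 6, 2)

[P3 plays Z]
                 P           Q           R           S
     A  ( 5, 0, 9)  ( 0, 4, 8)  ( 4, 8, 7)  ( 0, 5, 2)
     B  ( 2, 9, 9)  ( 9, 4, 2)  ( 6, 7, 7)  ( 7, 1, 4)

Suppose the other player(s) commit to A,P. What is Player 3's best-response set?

P3 best: {Z}

u_3(X vs A,P) = 4
u_3(Y vs A,P) = 2
u_3(Z vs A,P) = 9
max payoff 9 at {Z}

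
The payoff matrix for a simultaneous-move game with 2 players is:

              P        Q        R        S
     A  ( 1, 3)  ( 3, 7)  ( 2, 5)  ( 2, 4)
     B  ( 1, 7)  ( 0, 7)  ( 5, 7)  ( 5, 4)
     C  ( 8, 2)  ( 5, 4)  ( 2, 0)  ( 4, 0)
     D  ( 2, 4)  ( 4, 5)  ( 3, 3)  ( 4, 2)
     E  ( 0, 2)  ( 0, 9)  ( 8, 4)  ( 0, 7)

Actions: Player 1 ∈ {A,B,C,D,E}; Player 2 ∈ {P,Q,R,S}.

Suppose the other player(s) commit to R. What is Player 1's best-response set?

u_1(A vs R) = 2
u_1(B vs R) = 5
u_1(C vs R) = 2
u_1(D vs R) = 3
u_1(E vs R) = 8
max payoff 8 at {E}

BR_1 = {E}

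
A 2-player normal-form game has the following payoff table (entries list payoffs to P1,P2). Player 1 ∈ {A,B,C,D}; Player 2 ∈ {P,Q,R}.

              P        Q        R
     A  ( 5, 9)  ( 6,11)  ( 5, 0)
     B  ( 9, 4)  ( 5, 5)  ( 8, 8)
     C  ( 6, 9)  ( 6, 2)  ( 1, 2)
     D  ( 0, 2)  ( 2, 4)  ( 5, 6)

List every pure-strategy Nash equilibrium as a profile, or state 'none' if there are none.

(A,P): not NE [P1→B gives 9>5; P2→Q gives 11>9]
(A,Q): NE
(A,R): not NE [P1→B gives 8>5; P2→Q gives 11>0]
(B,P): not NE [P2→R gives 8>4]
(B,Q): not NE [P1→C gives 6>5; P2→R gives 8>5]
(B,R): NE
(C,P): not NE [P1→B gives 9>6]
(C,Q): not NE [P2→P gives 9>2]
(C,R): not NE [P1→B gives 8>1; P2→P gives 9>2]
(D,P): not NE [P1→B gives 9>0; P2→R gives 6>2]
(D,Q): not NE [P1→C gives 6>2; P2→R gives 6>4]
(D,R): not NE [P1→B gives 8>5]

Nash profiles: (A,Q), (B,R)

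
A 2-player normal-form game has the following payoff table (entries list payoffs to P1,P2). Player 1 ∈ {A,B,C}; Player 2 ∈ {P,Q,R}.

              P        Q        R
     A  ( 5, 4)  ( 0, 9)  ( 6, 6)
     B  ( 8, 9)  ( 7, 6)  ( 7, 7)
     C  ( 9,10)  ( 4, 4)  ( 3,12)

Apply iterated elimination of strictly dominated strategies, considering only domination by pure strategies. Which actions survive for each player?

P1 drop A (B beats it: P:8>5 Q:7>0 R:7>6)
P2 drop Q (P beats it: B:9>6 C:10>4)
P1→{B,C} P2→{P,R}

Remaining: P1:{B,C} P2:{P,R}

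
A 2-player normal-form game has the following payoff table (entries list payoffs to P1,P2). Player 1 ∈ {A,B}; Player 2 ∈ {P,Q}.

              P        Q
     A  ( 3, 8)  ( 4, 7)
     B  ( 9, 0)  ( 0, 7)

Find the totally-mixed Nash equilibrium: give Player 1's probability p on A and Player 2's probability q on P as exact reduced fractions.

p=7/8, q=2/5

P1 indiff ⇒ q·3+(1-q)·4 = q·9+(1-q)·0 ⇒ q(-6) = (1-q)(-4) ⇒ q = 2/5
P2 indiff ⇒ p·8+(1-p)·0 = p·7+(1-p)·7 ⇒ p(1) = (1-p)(7) ⇒ p = 7/8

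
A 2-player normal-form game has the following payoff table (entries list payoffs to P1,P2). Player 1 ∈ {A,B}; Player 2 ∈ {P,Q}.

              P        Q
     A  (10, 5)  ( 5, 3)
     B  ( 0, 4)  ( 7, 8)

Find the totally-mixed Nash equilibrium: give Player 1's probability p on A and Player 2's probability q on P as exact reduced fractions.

P1 indiff ⇒ q·10+(1-q)·5 = q·0+(1-q)·7 ⇒ q(10) = (1-q)(2) ⇒ q = 1/6
P2 indiff ⇒ p·5+(1-p)·4 = p·3+(1-p)·8 ⇒ p(2) = (1-p)(4) ⇒ p = 2/3

P1 mixes 2/3 on A; P2 mixes 1/6 on P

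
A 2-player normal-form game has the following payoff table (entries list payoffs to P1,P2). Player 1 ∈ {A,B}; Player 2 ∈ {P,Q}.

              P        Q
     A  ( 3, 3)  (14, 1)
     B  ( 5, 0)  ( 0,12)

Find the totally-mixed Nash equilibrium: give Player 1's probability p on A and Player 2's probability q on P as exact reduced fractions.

P1 mixes 6/7 on A; P2 mixes 7/8 on P

P1 indiff ⇒ q·3+(1-q)·14 = q·5+(1-q)·0 ⇒ q(-2) = (1-q)(-14) ⇒ q = 7/8
P2 indiff ⇒ p·3+(1-p)·0 = p·1+(1-p)·12 ⇒ p(2) = (1-p)(12) ⇒ p = 6/7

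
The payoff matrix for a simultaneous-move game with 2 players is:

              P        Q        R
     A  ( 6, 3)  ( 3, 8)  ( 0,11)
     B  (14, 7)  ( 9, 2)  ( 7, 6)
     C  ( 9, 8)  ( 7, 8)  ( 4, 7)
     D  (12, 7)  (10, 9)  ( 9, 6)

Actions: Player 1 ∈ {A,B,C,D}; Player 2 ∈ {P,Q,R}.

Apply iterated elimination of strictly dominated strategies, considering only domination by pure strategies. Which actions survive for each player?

P1 drop A (B beats it: P:14>6 Q:9>3 R:7>0)
P1 drop C (B beats it: P:14>9 Q:9>7 R:7>4)
P2 drop R (P beats it: B:7>6 D:7>6)
P1→{B,D} P2→{P,Q}

IESDS → P1:{B,D} P2:{P,Q}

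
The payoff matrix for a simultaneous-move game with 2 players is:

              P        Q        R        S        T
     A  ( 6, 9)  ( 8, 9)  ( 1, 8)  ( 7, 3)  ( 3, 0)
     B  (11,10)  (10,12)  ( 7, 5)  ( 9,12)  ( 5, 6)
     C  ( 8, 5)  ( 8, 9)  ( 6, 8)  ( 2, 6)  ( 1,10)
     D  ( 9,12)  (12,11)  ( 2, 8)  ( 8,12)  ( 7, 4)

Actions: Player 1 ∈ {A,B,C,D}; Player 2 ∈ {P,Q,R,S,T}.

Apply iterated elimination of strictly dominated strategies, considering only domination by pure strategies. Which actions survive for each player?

IESDS → P1:{B,D} P2:{P,Q,S}

P1 drop A (B beats it: P:11>6 Q:10>8 R:7>1 S:9>7 T:5>3)
P1 drop C (B beats it: P:11>8 Q:10>8 R:7>6 S:9>2 T:5>1)
P2 drop R (P beats it: B:10>5 D:12>8)
P2 drop T (P beats it: B:10>6 D:12>4)
P1→{B,D} P2→{P,Q,S}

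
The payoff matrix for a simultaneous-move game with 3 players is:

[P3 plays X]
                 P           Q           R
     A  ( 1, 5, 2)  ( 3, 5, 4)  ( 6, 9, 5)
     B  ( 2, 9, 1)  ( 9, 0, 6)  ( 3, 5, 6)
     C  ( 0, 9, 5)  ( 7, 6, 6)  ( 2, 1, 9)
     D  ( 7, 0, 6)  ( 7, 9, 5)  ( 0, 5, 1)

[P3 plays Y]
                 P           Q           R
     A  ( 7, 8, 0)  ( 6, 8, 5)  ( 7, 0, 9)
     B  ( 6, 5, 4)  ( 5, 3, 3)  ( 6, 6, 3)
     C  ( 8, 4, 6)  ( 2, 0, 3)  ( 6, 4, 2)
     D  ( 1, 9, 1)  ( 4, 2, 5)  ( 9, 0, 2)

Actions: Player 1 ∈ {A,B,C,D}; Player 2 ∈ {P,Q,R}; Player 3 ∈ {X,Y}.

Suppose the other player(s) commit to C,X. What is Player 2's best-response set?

argmax u_2 = {P}

u_2(P vs C,X) = 9
u_2(Q vs C,X) = 6
u_2(R vs C,X) = 1
max payoff 9 at {P}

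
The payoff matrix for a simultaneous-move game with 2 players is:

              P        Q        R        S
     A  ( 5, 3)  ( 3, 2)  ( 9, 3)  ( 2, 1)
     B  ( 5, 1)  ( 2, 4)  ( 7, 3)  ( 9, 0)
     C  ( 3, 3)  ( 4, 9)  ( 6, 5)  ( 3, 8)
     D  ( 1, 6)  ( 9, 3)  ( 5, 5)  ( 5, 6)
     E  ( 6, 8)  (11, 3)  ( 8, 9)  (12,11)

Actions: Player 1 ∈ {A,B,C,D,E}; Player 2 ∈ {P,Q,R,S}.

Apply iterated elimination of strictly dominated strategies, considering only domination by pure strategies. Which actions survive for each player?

Survivors P1:{A,E} P2:{P,R,S}

P1 drop B (E beats it: P:6>5 Q:11>2 R:8>7 S:12>9)
P1 drop C (E beats it: P:6>3 Q:11>4 R:8>6 S:12>3)
P1 drop D (E beats it: P:6>1 Q:11>9 R:8>5 S:12>5)
P2 drop Q (P beats it: A:3>2 E:8>3)
P1→{A,E} P2→{P,R,S}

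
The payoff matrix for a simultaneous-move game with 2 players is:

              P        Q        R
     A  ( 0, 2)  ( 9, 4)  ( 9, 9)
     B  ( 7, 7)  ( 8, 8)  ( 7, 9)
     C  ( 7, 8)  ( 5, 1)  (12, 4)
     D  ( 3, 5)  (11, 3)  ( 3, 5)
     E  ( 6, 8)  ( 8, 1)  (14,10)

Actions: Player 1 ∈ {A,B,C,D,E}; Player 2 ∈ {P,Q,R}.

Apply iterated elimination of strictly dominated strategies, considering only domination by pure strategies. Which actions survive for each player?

P2 drop Q (R beats it: A:9>4 B:9>8 C:4>1 D:5>3 E:10>1)
P1 drop A (C beats it: P:7>0 R:12>9)
P1 drop D (B beats it: P:7>3 R:7>3)
P1→{B,C,E} P2→{P,R}

IESDS → P1:{B,C,E} P2:{P,R}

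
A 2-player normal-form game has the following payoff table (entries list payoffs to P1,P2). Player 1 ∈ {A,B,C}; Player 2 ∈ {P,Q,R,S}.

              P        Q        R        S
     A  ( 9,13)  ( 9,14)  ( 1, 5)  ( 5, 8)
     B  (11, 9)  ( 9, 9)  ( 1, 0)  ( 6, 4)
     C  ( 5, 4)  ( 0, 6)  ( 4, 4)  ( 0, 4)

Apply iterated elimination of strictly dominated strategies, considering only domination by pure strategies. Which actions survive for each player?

IESDS → P1:{A,B} P2:{P,Q}

P2 drop R (Q beats it: A:14>5 B:9>0 C:6>4)
P1 drop C (A beats it: P:9>5 Q:9>0 S:5>0)
P2 drop S (P beats it: A:13>8 B:9>4)
P1→{A,B} P2→{P,Q}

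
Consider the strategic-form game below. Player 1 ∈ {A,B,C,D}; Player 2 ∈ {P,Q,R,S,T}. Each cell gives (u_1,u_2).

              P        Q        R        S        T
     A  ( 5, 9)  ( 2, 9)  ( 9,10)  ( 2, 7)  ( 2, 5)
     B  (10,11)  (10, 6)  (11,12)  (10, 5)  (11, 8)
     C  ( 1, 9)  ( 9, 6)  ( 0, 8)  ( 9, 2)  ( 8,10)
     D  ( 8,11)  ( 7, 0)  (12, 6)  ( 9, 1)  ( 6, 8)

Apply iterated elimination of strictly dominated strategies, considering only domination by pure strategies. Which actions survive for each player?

P1 drop A (B beats it: P:10>5 Q:10>2 R:11>9 S:10>2 T:11>2)
P1 drop C (B beats it: P:10>1 Q:10>9 R:11>0 S:10>9 T:11>8)
P2 drop Q (P beats it: B:11>6 D:11>0)
P2 drop S (P beats it: B:11>5 D:11>1)
P2 drop T (P beats it: B:11>8 D:11>8)
P1→{B,D} P2→{P,R}

Survivors P1:{B,D} P2:{P,R}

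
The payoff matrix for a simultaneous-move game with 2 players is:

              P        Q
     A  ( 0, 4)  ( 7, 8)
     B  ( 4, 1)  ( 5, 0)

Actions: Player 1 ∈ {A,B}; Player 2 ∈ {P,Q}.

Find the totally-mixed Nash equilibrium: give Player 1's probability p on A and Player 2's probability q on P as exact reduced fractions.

p=1/5, q=1/3

P1 indiff ⇒ q·0+(1-q)·7 = q·4+(1-q)·5 ⇒ q(-4) = (1-q)(-2) ⇒ q = 1/3
P2 indiff ⇒ p·4+(1-p)·1 = p·8+(1-p)·0 ⇒ p(-4) = (1-p)(-1) ⇒ p = 1/5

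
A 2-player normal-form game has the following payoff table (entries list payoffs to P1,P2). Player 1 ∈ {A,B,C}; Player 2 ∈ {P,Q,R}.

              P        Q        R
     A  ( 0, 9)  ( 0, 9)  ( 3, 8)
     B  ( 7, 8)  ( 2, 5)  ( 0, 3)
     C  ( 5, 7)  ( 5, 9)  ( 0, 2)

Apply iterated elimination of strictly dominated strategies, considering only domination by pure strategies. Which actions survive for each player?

IESDS → P1:{B,C} P2:{P,Q}

P2 drop R (P beats it: A:9>8 B:8>3 C:7>2)
P1 drop A (B beats it: P:7>0 Q:2>0)
P1→{B,C} P2→{P,Q}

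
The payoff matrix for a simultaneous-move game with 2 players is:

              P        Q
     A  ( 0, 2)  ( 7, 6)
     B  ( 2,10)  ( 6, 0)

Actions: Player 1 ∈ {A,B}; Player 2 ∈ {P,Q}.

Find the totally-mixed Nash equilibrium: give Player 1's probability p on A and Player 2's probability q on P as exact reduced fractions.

P1 indiff ⇒ q·0+(1-q)·7 = q·2+(1-q)·6 ⇒ q(-2) = (1-q)(-1) ⇒ q = 1/3
P2 indiff ⇒ p·2+(1-p)·10 = p·6+(1-p)·0 ⇒ p(-4) = (1-p)(-10) ⇒ p = 5/7

P1 mixes 5/7 on A; P2 mixes 1/3 on P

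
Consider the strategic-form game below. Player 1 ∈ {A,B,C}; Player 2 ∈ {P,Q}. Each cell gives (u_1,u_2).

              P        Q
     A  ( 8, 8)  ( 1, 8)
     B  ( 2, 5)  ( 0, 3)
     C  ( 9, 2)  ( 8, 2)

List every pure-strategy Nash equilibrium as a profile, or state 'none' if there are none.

(A,P): not NE [P1→C gives 9>8]
(A,Q): not NE [P1→C gives 8>1]
(B,P): not NE [P1→C gives 9>2]
(B,Q): not NE [P1→C gives 8>0; P2→P gives 5>3]
(C,P): NE
(C,Q): NE

NE set: (C,P), (C,Q)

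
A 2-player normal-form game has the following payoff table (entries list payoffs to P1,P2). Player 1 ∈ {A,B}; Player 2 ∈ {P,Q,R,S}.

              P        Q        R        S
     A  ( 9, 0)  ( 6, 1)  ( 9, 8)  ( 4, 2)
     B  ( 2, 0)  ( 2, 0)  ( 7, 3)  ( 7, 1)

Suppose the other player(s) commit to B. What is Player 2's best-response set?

u_2(P vs B) = 0
u_2(Q vs B) = 0
u_2(R vs B) = 3
u_2(S vs B) = 1
max payoff 3 at {R}

P2 best: {R}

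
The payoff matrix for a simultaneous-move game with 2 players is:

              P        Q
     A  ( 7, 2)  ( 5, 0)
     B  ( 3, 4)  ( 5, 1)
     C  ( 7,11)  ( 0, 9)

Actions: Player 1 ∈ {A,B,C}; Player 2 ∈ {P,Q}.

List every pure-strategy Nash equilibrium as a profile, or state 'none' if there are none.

Nash profiles: (A,P), (C,P)

(A,P): NE
(A,Q): not NE [P2→P gives 2>0]
(B,P): not NE [P1→C gives 7>3]
(B,Q): not NE [P2→P gives 4>1]
(C,P): NE
(C,Q): not NE [P1→B gives 5>0; P2→P gives 11>9]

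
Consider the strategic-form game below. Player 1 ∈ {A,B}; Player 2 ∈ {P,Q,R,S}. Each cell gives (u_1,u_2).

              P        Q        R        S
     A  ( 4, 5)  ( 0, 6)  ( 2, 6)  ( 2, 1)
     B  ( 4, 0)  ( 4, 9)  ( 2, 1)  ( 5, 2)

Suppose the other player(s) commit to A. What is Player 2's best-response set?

argmax u_2 = {Q,R}

u_2(P vs A) = 5
u_2(Q vs A) = 6
u_2(R vs A) = 6
u_2(S vs A) = 1
max payoff 6 at {Q,R}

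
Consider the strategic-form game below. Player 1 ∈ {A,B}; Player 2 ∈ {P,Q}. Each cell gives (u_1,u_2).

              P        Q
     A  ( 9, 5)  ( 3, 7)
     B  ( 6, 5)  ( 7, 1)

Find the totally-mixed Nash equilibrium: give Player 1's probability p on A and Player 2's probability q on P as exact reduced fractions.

P1 mixes 2/3 on A; P2 mixes 4/7 on P

P1 indiff ⇒ q·9+(1-q)·3 = q·6+(1-q)·7 ⇒ q(3) = (1-q)(4) ⇒ q = 4/7
P2 indiff ⇒ p·5+(1-p)·5 = p·7+(1-p)·1 ⇒ p(-2) = (1-p)(-4) ⇒ p = 2/3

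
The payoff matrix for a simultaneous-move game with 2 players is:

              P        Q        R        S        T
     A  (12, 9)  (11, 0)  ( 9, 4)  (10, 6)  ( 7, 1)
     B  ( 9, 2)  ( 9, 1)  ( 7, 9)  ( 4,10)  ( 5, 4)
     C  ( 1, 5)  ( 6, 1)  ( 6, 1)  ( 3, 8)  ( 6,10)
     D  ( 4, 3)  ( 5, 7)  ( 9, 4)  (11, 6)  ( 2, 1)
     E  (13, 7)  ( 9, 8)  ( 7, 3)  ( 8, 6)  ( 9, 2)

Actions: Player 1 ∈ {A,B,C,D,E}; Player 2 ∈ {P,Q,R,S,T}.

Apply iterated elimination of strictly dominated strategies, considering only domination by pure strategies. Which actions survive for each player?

P1 drop B (A beats it: P:12>9 Q:11>9 R:9>7 S:10>4 T:7>5)
P1 drop C (A beats it: P:12>1 Q:11>6 R:9>6 S:10>3 T:7>6)
P2 drop R (S beats it: A:6>4 D:6>4 E:6>3)
P2 drop T (P beats it: A:9>1 D:3>1 E:7>2)
P1→{A,D,E} P2→{P,Q,S}

Remaining: P1:{A,D,E} P2:{P,Q,S}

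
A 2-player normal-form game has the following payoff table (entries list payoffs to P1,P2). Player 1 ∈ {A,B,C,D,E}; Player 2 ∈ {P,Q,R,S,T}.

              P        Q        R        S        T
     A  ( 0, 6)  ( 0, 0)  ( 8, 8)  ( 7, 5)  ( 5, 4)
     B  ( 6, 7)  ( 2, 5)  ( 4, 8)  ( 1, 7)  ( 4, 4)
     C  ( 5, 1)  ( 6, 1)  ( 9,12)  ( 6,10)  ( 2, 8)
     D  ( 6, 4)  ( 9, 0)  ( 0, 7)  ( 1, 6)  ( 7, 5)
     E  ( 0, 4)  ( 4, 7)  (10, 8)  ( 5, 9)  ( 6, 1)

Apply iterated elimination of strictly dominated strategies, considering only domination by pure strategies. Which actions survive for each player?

P2 drop P (R beats it: A:8>6 B:8>7 C:12>1 D:7>4 E:8>4)
P1 drop B (E beats it: Q:4>2 R:10>4 S:5>1 T:6>4)
P2 drop Q (R beats it: A:8>0 C:12>1 D:7>0 E:8>7)
P2 drop T (R beats it: A:8>4 C:12>8 D:7>5 E:8>1)
P1 drop D (A beats it: R:8>0 S:7>1)
P1→{A,C,E} P2→{R,S}

Survivors P1:{A,C,E} P2:{R,S}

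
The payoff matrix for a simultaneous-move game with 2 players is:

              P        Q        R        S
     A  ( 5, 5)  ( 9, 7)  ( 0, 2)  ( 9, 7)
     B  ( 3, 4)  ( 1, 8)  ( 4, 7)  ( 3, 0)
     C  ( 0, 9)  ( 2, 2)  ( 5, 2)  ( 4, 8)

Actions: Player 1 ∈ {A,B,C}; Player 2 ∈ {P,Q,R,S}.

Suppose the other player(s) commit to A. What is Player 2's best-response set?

u_2(P vs A) = 5
u_2(Q vs A) = 7
u_2(R vs A) = 2
u_2(S vs A) = 7
max payoff 7 at {Q,S}

BR_2 = {Q,S}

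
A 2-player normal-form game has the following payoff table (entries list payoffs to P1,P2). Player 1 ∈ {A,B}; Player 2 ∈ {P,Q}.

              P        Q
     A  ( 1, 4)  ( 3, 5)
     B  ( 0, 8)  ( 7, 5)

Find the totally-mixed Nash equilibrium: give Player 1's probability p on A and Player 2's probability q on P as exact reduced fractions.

p=3/4, q=4/5

P1 indiff ⇒ q·1+(1-q)·3 = q·0+(1-q)·7 ⇒ q(1) = (1-q)(4) ⇒ q = 4/5
P2 indiff ⇒ p·4+(1-p)·8 = p·5+(1-p)·5 ⇒ p(-1) = (1-p)(-3) ⇒ p = 3/4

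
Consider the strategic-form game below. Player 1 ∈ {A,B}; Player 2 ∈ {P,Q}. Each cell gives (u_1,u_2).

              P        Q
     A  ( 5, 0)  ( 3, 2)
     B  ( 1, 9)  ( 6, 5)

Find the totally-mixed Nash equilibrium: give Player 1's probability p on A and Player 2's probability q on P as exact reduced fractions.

P1 mixes 2/3 on A; P2 mixes 3/7 on P

P1 indiff ⇒ q·5+(1-q)·3 = q·1+(1-q)·6 ⇒ q(4) = (1-q)(3) ⇒ q = 3/7
P2 indiff ⇒ p·0+(1-p)·9 = p·2+(1-p)·5 ⇒ p(-2) = (1-p)(-4) ⇒ p = 2/3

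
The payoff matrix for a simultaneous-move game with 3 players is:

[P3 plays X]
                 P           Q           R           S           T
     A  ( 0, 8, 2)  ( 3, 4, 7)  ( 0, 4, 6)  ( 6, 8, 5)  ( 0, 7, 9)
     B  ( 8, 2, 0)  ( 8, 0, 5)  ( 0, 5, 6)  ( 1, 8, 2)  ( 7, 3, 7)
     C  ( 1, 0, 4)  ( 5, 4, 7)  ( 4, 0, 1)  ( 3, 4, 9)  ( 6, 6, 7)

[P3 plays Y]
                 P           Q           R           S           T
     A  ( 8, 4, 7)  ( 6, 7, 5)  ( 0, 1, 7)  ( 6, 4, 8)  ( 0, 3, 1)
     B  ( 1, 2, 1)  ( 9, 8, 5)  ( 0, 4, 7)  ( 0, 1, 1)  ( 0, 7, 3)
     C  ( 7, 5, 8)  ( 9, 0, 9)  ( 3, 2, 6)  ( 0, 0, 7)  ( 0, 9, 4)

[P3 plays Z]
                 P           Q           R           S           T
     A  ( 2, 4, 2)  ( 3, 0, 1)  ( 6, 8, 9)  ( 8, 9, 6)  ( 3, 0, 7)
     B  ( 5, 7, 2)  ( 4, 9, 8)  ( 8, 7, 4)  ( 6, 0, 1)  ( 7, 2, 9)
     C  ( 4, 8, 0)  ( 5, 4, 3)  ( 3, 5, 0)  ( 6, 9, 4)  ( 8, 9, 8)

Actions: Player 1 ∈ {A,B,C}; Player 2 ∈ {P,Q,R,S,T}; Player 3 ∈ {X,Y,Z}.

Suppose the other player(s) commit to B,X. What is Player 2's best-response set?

u_2(P vs B,X) = 2
u_2(Q vs B,X) = 0
u_2(R vs B,X) = 5
u_2(S vs B,X) = 8
u_2(T vs B,X) = 3
max payoff 8 at {S}

P2 best: {S}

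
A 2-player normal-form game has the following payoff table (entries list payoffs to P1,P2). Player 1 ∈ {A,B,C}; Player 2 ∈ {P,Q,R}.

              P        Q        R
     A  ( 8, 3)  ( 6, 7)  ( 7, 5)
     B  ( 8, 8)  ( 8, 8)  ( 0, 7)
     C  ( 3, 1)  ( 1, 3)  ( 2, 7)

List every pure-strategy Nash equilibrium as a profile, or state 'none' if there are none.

(A,P): not NE [P2→Q gives 7>3]
(A,Q): not NE [P1→B gives 8>6]
(A,R): not NE [P2→Q gives 7>5]
(B,P): NE
(B,Q): NE
(B,R): not NE [P1→A gives 7>0; P2→Q gives 8>7]
(C,P): not NE [P1→B gives 8>3; P2→R gives 7>1]
(C,Q): not NE [P1→B gives 8>1; P2→R gives 7>3]
(C,R): not NE [P1→A gives 7>2]

PSNE = {(B,P), (B,Q)}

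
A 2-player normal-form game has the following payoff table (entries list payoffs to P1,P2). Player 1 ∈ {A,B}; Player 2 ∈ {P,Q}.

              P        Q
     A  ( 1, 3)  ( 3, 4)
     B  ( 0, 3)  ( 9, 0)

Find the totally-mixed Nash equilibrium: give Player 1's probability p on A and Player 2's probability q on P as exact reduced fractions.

P1 indiff ⇒ q·1+(1-q)·3 = q·0+(1-q)·9 ⇒ q(1) = (1-q)(6) ⇒ q = 6/7
P2 indiff ⇒ p·3+(1-p)·3 = p·4+(1-p)·0 ⇒ p(-1) = (1-p)(-3) ⇒ p = 3/4

(p,q) = (3/4, 6/7)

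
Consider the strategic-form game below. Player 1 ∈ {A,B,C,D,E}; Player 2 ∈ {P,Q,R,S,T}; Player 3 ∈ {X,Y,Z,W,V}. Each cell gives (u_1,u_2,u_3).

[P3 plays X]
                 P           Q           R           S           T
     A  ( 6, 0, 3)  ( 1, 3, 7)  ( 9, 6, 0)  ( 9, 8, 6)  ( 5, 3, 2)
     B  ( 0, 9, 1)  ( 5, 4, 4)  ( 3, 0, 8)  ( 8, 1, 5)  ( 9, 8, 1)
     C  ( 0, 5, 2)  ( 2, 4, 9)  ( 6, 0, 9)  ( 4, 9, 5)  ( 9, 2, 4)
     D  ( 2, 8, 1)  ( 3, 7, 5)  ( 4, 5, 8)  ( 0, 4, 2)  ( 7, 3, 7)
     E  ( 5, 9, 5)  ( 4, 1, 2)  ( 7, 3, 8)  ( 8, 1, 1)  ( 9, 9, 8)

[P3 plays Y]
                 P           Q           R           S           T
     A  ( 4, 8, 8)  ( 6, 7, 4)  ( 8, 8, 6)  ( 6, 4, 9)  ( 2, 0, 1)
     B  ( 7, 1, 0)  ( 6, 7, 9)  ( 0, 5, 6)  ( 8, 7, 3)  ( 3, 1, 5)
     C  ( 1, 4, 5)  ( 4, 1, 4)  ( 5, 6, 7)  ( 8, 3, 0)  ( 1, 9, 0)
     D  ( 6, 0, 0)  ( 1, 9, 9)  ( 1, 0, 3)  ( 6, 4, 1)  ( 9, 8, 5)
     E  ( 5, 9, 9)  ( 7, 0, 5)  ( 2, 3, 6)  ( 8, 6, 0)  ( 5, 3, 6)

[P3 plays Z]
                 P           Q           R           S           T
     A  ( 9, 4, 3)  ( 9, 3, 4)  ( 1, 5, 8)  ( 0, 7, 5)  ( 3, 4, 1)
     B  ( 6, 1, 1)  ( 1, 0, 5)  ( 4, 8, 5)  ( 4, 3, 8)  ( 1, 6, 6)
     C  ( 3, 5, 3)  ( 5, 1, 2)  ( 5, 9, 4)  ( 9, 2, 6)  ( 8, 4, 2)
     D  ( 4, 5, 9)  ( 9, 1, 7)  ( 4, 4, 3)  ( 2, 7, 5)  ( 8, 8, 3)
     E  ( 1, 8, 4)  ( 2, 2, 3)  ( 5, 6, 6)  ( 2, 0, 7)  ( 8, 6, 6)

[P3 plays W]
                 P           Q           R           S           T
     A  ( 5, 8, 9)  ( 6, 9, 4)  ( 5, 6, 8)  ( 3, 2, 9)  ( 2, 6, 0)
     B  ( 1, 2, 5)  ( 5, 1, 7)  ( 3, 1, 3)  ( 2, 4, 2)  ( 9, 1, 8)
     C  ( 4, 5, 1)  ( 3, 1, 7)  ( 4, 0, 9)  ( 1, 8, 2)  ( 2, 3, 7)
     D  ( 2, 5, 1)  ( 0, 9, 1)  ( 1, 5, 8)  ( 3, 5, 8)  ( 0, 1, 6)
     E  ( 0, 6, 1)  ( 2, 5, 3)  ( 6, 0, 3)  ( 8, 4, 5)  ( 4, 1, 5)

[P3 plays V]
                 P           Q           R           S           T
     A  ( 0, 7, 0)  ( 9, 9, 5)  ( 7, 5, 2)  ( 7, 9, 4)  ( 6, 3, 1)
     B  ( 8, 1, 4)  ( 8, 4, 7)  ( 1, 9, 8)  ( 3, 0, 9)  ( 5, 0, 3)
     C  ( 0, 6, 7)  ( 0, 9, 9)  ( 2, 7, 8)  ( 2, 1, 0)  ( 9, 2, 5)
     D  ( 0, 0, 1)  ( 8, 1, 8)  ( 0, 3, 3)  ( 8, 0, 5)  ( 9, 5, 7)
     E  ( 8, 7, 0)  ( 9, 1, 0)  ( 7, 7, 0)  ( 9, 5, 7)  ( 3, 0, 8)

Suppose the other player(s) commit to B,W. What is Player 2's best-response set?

BR_2 = {S}

u_2(P vs B,W) = 2
u_2(Q vs B,W) = 1
u_2(R vs B,W) = 1
u_2(S vs B,W) = 4
u_2(T vs B,W) = 1
max payoff 4 at {S}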